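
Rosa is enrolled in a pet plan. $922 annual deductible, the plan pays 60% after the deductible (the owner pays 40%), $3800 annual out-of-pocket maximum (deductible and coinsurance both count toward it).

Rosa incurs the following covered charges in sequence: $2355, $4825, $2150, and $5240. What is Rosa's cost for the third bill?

Claim 1 ($2355): $922 finishes the deductible; $1433 goes to coinsurance; owner's 40% is $573.20. Owner owes $1495.20 (running OOP $1495.20).
Claim 2 ($4825): deductible met; 40% of $4825 = $1930. Owner owes $1930 (running OOP $3425.20).
Claim 3 ($2150): deductible met; 40% of $2150 = $860. OOP would hit $4285.20 > $3800, so the cap limits the owner to $3800 − $3425.20 = $374.80.

$374.80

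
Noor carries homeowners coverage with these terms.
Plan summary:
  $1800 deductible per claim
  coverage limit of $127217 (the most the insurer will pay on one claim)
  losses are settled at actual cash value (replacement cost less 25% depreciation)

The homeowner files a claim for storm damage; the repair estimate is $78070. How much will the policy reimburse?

$56752.50

Depreciate 25%: the covered value is $78070 × 0.75 = $58552.50.
Subtract the deductible: $58552.50 − $1800 = $56752.50.
That's under the $127217 cap, so the insurer reimburses the full $56752.50.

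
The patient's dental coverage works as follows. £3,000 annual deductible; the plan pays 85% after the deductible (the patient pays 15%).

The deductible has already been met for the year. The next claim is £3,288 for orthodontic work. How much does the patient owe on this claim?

With the deductible met, the entire £3,288 is subject to coinsurance.
Coinsurance: £3,288 × 15% = £493.20.

£493.20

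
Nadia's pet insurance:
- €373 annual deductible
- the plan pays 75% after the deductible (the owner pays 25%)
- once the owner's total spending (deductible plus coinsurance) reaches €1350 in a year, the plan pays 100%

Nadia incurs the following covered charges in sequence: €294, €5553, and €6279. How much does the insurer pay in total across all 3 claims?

€10776

#1 (€294): all of it applies to the deductible. Cost to owner: €294. OOP to date €294. Insurer: €294 − €294 = €0.
#2 (€5553): €79 to deductible, leaving €5474; coinsurance €5474 × 25% = €1368.50. Claim cost before the cap: €79 + €1368.50 = €1447.50. Adding that to €294 gives €1741.50, past the €1350 cap; owner pays only €1350 − €294 = €1056. Insurer: €5553 − €1056 = €4497.
#3 (€6279): deductible met; 25% of €6279 = €1569.75. OOP would hit €2919.75 > €1350, so the cap limits the owner to €1350 − €1350 = €0. Insurer: €6279 − €0 = €6279.
Insurer total: €0 + €4497 + €6279 = €10776.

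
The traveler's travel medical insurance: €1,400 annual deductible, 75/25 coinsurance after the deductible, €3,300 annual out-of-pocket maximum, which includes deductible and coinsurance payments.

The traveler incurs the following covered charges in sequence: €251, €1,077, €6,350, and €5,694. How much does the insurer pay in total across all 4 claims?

€10,072

Claim 1 — €251: fully absorbed by the deductible. Traveler pays €251; OOP now €251. Plan pays €251 − €251 = €0.
Claim 2 — €1,077: entire amount goes to the deductible. Cost to traveler: €1,077. OOP to date €1,328. Plan pays €1,077 − €1,077 = €0.
Claim 3 — €6,350: €72 finishes the deductible; €6,278 goes to coinsurance; coinsurance €6,278 × 25% = €1,569.50. Cost to traveler: €1,641.50. OOP to date €2,969.50. Plan pays €6,350 − €1,641.50 = €4,708.50.
Claim 4 — €5,694: deductible already satisfied, so traveler's share is 25% × €5,694 = €1,423.50. That would push OOP to €4,393, over the €3,300 cap, so traveler pays €3,300 − €2,969.50 = €330.50. Plan pays €5,694 − €330.50 = €5,363.50.
Insurer total: €0 + €0 + €4,708.50 + €5,363.50 = €10,072.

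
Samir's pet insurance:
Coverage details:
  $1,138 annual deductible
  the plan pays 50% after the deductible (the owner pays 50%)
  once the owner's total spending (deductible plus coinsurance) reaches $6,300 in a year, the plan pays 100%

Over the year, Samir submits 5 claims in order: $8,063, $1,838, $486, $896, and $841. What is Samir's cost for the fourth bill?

Bill 1, $8,063: deductible takes $1,138, $6,925 remains; coinsurance $6,925 × 50% = $3,462.50. Owner owes $4,600.50 (running OOP $4,600.50).
Bill 2, $1,838: 50% coinsurance on $1,838 = $919. Owner owes $919 (running OOP $5,519.50).
Bill 3, $486: 50% coinsurance on $486 = $243. Cost to owner: $243. OOP to date $5,762.50.
Bill 4, $896: deductible already satisfied, so owner's share is 50% × $896 = $448. Owner owes $448 (running OOP $6,210.50).

$448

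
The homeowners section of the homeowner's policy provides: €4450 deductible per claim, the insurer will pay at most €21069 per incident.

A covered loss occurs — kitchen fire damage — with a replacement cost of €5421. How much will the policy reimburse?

€971

After the deductible, €5421 − €4450 = €971 remains.
€971 ≤ €21069, so the limit doesn't bind; insurer pays €971.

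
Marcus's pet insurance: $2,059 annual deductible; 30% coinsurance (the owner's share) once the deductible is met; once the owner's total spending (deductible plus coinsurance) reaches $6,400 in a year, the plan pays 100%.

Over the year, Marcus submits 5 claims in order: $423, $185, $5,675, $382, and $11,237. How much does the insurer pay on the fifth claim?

Bill 1, $423: fully absorbed by the deductible. Owner owes $423 (running OOP $423). Insurer: $423 − $423 = $0.
Bill 2, $185: fully absorbed by the deductible. Owner pays $185; OOP now $608. Insurer: $185 − $185 = $0.
Bill 3, $5,675: $1,451 finishes the deductible; $4,224 goes to coinsurance; owner's 30% is $1,267.20. Owner pays $2,718.20; OOP now $3,326.20. Insurer: $5,675 − $2,718.20 = $2,956.80.
Bill 4, $382: deductible already satisfied, so owner's share is 30% × $382 = $114.60. Owner pays $114.60; OOP now $3,440.80. Insurer: $382 − $114.60 = $267.40.
Bill 5, $11,237: 30% coinsurance on $11,237 = $3,371.10. That would push OOP to $6,811.90, over the $6,400 cap, so owner pays $6,400 − $3,440.80 = $2,959.20. Plan pays $11,237 − $2,959.20 = $8,277.80.

$8,277.80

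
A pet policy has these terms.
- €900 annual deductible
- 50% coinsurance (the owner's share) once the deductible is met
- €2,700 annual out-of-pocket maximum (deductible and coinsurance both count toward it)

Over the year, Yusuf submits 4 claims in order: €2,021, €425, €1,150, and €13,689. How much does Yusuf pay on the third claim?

Claim 1 (€2,021): deductible takes €900, €1,121 remains; coinsurance €1,121 × 50% = €560.50. Cost to owner: €1,460.50. OOP to date €1,460.50.
Claim 2 (€425): deductible already satisfied, so owner's share is 50% × €425 = €212.50. Owner pays €212.50; OOP now €1,673.
Claim 3 (€1,150): deductible met; 50% of €1,150 = €575. Owner pays €575; OOP now €2,248.

€575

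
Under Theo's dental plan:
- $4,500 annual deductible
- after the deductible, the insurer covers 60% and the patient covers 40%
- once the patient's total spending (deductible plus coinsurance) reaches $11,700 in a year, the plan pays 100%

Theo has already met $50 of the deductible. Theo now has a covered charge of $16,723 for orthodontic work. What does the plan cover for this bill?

Remaining deductible: $4,500 − $50 = $4,450.
That leaves $16,723 − $4,450 = $12,273 for coinsurance.
40% of $12,273 = $4,909.20 falls to the patient.
Patient responsibility before any cap: $4,450 + $4,909.20 = $9,359.20.
Year-to-date out-of-pocket becomes $50 + $9,359.20 = $9,409.20, still under the $11,700 maximum, so no cap applies.
The plan picks up $16,723 − $9,359.20 = $7,363.80.

$7,363.80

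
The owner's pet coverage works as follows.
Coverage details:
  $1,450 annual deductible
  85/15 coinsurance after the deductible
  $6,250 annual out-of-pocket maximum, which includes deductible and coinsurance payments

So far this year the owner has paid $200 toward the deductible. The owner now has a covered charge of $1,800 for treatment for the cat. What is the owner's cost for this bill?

$1,332.50

Deductible still to meet: $1,450 − $200 = $1,250.
That leaves $1,800 − $1,250 = $550 for coinsurance.
15% of $550 = $82.50 falls to the owner.
That puts the owner's cost at $1,250 + $82.50 = $1,332.50 before any cap.
Cumulative spending $200 + $1,332.50 = $1,532.50 stays under the $6,250 maximum.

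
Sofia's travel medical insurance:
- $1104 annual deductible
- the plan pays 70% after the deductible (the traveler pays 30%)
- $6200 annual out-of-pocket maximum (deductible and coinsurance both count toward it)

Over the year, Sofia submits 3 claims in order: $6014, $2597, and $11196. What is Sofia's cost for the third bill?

$2843.90

#1 ($6014): $1104 finishes the deductible; $4910 goes to coinsurance; coinsurance $4910 × 30% = $1473. Traveler owes $2577 (running OOP $2577).
#2 ($2597): deductible met; 30% of $2597 = $779.10. Traveler owes $779.10 (running OOP $3356.10).
#3 ($11196): deductible already satisfied, so traveler's share is 30% × $11196 = $3358.80. OOP would hit $6714.90 > $6200, so the cap limits the traveler to $6200 − $3356.10 = $2843.90.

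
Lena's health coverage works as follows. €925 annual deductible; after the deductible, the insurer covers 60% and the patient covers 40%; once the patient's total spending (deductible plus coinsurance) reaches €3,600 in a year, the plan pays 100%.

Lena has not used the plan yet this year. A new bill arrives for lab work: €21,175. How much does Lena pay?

Deductible not yet touched, so the first €925 of the bill goes to the deductible.
After the €925 deductible portion, €21,175 − €925 = €20,250 is subject to coinsurance.
Coinsurance: €20,250 × 40% = €8,100.
So the patient owes €925 + €8,100 = €9,025 before any cap.
Year-to-date out-of-pocket would reach €0 + €9,025 = €9,025, above the €3,600 maximum, so the patient pays only €3,600 − €0 = €3,600.

€3,600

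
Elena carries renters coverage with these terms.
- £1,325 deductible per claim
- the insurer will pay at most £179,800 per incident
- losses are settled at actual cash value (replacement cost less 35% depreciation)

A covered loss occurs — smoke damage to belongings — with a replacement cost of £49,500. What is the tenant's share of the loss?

Depreciate 35%: the covered value is £49,500 × 0.65 = £32,175.
Less the £1,325 deductible: £32,175 − £1,325 = £30,850.
£30,850 is within the £179,800 limit, so the insurer pays £30,850.
Tenant's share is the uncovered remainder: £49,500 − £30,850 = £18,650.

£18,650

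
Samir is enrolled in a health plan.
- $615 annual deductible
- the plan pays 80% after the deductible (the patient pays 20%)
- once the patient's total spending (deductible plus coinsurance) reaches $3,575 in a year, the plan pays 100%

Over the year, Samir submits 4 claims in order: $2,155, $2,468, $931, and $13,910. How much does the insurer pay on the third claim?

$744.80

Claim 1 ($2,155): $615 finishes the deductible; $1,540 goes to coinsurance; coinsurance $1,540 × 20% = $308. Patient owes $923 (running OOP $923). Plan pays $2,155 − $923 = $1,232.
Claim 2 ($2,468): 20% coinsurance on $2,468 = $493.60. Patient owes $493.60 (running OOP $1,416.60). Plan pays $2,468 − $493.60 = $1,974.40.
Claim 3 ($931): deductible met; 20% of $931 = $186.20. Cost to patient: $186.20. OOP to date $1,602.80. Plan pays $931 − $186.20 = $744.80.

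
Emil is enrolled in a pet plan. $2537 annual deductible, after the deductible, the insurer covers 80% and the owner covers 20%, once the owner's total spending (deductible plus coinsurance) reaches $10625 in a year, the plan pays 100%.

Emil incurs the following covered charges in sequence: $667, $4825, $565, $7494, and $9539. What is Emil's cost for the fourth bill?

#1 ($667): entire amount goes to the deductible. Owner owes $667 (running OOP $667).
#2 ($4825): $1870 finishes the deductible; $2955 goes to coinsurance; owner's 20% is $591. Cost to owner: $2461. OOP to date $3128.
#3 ($565): deductible already satisfied, so owner's share is 20% × $565 = $113. Owner owes $113 (running OOP $3241).
#4 ($7494): 20% coinsurance on $7494 = $1498.80. Cost to owner: $1498.80. OOP to date $4739.80.

$1498.80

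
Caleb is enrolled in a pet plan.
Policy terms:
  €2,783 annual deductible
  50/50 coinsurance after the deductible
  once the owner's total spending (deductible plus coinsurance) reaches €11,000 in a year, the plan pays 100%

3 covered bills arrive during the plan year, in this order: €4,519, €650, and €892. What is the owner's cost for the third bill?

Bill 1, €4,519: €2,783 finishes the deductible; €1,736 goes to coinsurance; owner's 50% is €868. Cost to owner: €3,651. OOP to date €3,651.
Bill 2, €650: deductible already satisfied, so owner's share is 50% × €650 = €325. Cost to owner: €325. OOP to date €3,976.
Bill 3, €892: deductible already satisfied, so owner's share is 50% × €892 = €446. Owner owes €446 (running OOP €4,422).

€446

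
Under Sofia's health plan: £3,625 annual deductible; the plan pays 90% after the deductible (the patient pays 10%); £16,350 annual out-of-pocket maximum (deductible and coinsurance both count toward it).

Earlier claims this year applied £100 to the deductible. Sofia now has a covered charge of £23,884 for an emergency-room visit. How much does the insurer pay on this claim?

Deductible still to meet: £3,625 − £100 = £3,525.
The remaining £20,359 (= £23,884 − £3,525) moves to coinsurance.
Patient's 10% share of £20,359 is £2,035.90.
Patient responsibility before any cap: £3,525 + £2,035.90 = £5,560.90.
Year-to-date out-of-pocket becomes £100 + £5,560.90 = £5,660.90, still under the £16,350 maximum, so no cap applies.
Insurer pays the balance: £23,884 − £5,560.90 = £18,323.10.

£18,323.10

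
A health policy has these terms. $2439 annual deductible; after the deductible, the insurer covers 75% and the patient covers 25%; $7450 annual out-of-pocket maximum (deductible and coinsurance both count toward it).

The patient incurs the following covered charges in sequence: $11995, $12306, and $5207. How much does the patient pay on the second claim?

Claim 1 — $11995: $2439 to deductible, leaving $9556; coinsurance $9556 × 25% = $2389. Patient owes $4828 (running OOP $4828).
Claim 2 — $12306: deductible already satisfied, so patient's share is 25% × $12306 = $3076.50. That would push OOP to $7904.50, over the $7450 cap, so patient pays $7450 − $4828 = $2622.

$2622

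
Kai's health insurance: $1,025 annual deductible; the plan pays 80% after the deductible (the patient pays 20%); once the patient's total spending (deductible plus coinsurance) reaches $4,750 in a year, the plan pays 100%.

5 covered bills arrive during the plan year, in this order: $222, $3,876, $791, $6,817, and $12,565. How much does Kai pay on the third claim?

$158.20

Claim 1 ($222): fully absorbed by the deductible. Patient owes $222 (running OOP $222).
Claim 2 ($3,876): deductible takes $803, $3,073 remains; coinsurance $3,073 × 20% = $614.60. Patient pays $1,417.60; OOP now $1,639.60.
Claim 3 ($791): 20% coinsurance on $791 = $158.20. Cost to patient: $158.20. OOP to date $1,797.80.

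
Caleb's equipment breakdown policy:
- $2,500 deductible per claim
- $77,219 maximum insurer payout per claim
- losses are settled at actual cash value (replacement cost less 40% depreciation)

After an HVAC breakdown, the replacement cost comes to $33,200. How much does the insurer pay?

$17,420

At 40% depreciation, ACV = $33,200 − $13,280 = $19,920.
After the deductible, $19,920 − $2,500 = $17,420 remains.
$17,420 is within the $77,219 limit, so the insurer pays $17,420.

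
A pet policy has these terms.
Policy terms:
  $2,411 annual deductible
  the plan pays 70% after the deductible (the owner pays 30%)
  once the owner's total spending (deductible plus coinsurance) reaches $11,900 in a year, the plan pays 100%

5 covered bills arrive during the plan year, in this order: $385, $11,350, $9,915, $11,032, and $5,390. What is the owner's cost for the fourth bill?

Claim 1 ($385): all of it applies to the deductible. Owner owes $385 (running OOP $385).
Claim 2 ($11,350): $2,026 to deductible, leaving $9,324; 30% of $9,324 = $2,797.20. Owner owes $4,823.20 (running OOP $5,208.20).
Claim 3 ($9,915): 30% coinsurance on $9,915 = $2,974.50. Owner pays $2,974.50; OOP now $8,182.70.
Claim 4 ($11,032): deductible met; 30% of $11,032 = $3,309.60. Cost to owner: $3,309.60. OOP to date $11,492.30.

$3,309.60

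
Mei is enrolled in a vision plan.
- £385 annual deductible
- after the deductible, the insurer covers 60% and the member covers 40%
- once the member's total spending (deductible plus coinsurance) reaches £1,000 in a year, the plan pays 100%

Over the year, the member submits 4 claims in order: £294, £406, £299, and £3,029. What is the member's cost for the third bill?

Claim 1 — £294: fully absorbed by the deductible. Member owes £294 (running OOP £294).
Claim 2 — £406: deductible takes £91, £315 remains; 40% of £315 = £126. Member owes £217 (running OOP £511).
Claim 3 — £299: deductible already satisfied, so member's share is 40% × £299 = £119.60. Member owes £119.60 (running OOP £630.60).

£119.60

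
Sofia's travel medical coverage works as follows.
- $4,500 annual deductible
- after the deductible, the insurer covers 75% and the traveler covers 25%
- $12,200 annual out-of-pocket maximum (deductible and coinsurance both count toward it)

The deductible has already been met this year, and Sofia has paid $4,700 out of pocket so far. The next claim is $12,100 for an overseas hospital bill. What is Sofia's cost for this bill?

With the deductible met, the entire $12,100 is subject to coinsurance.
Coinsurance: $12,100 × 25% = $3,025.
Cumulative spending $4,700 + $3,025 = $7,725 stays under the $12,200 maximum.

$3,025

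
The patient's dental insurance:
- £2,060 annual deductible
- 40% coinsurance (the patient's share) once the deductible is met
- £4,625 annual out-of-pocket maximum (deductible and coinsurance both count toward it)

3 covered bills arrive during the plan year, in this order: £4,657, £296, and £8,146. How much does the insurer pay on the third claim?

£6,738.20

Claim 1 — £4,657: £2,060 to deductible, leaving £2,597; patient's 40% is £1,038.80. Patient owes £3,098.80 (running OOP £3,098.80). Insurer: £4,657 − £3,098.80 = £1,558.20.
Claim 2 — £296: 40% coinsurance on £296 = £118.40. Patient pays £118.40; OOP now £3,217.20. Plan pays £296 − £118.40 = £177.60.
Claim 3 — £8,146: deductible already satisfied, so patient's share is 40% × £8,146 = £3,258.40. OOP would hit £6,475.60 > £4,625, so the cap limits the patient to £4,625 − £3,217.20 = £1,407.80. Plan pays £8,146 − £1,407.80 = £6,738.20.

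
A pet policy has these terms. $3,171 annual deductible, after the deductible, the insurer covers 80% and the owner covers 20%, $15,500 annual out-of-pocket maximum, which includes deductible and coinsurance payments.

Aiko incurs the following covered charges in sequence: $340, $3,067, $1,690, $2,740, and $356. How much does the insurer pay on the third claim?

Claim 1 ($340): fully absorbed by the deductible. Owner owes $340 (running OOP $340). Plan pays $340 − $340 = $0.
Claim 2 ($3,067): $2,831 to deductible, leaving $236; owner's 20% is $47.20. Cost to owner: $2,878.20. OOP to date $3,218.20. Insurer: $3,067 − $2,878.20 = $188.80.
Claim 3 ($1,690): deductible already satisfied, so owner's share is 20% × $1,690 = $338. Owner pays $338; OOP now $3,556.20. Plan pays $1,690 − $338 = $1,352.

$1,352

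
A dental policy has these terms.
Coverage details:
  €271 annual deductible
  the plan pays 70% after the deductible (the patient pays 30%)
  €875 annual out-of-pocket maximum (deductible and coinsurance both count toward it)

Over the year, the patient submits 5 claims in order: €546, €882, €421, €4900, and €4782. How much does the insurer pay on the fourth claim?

€4769.40

Claim 1 (€546): €271 finishes the deductible; €275 goes to coinsurance; 30% of €275 = €82.50. Patient pays €353.50; OOP now €353.50. Insurer: €546 − €353.50 = €192.50.
Claim 2 (€882): deductible met; 30% of €882 = €264.60. Patient owes €264.60 (running OOP €618.10). Insurer: €882 − €264.60 = €617.40.
Claim 3 (€421): deductible met; 30% of €421 = €126.30. Patient pays €126.30; OOP now €744.40. Insurer: €421 − €126.30 = €294.70.
Claim 4 (€4900): deductible already satisfied, so patient's share is 30% × €4900 = €1470. OOP would hit €2214.40 > €875, so the cap limits the patient to €875 − €744.40 = €130.60. Plan pays €4900 − €130.60 = €4769.40.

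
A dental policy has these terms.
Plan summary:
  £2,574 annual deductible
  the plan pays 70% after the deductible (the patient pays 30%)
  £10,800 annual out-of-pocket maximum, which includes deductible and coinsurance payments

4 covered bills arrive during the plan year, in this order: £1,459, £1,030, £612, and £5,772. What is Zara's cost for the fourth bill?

£1,731.60

Bill 1, £1,459: entire amount goes to the deductible. Patient pays £1,459; OOP now £1,459.
Bill 2, £1,030: entire amount goes to the deductible. Patient pays £1,030; OOP now £2,489.
Bill 3, £612: £85 finishes the deductible; £527 goes to coinsurance; patient's 30% is £158.10. Patient pays £243.10; OOP now £2,732.10.
Bill 4, £5,772: deductible already satisfied, so patient's share is 30% × £5,772 = £1,731.60. Cost to patient: £1,731.60. OOP to date £4,463.70.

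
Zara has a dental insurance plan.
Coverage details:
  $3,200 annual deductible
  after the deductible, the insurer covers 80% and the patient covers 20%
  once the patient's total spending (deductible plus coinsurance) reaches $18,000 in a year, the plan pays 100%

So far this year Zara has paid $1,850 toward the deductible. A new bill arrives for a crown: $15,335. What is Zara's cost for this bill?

Remaining deductible: $3,200 − $1,850 = $1,350.
After the $1,350 deductible portion, $15,335 − $1,350 = $13,985 is subject to coinsurance.
20% of $13,985 = $2,797 falls to the patient.
Patient responsibility before any cap: $1,350 + $2,797 = $4,147.
Cumulative spending $1,850 + $4,147 = $5,997 stays under the $18,000 maximum.

$4,147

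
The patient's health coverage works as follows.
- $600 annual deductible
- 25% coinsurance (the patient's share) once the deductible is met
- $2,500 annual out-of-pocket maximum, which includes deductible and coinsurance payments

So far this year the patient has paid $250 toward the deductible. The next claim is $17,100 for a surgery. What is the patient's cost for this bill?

Deductible still to meet: $600 − $250 = $350.
After the $350 deductible portion, $17,100 − $350 = $16,750 is subject to coinsurance.
Patient's 25% share of $16,750 is $4,187.50.
Patient responsibility before any cap: $350 + $4,187.50 = $4,537.50.
Adding $4,537.50 to the $250 already spent would give $4,787.50, which exceeds the $2,500 cap; the patient pays just $2,500 − $250 = $2,250.

$2,250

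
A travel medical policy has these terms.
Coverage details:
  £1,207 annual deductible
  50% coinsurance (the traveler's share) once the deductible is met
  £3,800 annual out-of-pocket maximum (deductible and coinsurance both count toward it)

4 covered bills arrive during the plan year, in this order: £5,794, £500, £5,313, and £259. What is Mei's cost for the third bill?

£49.50

#1 (£5,794): £1,207 to deductible, leaving £4,587; traveler's 50% is £2,293.50. Traveler pays £3,500.50; OOP now £3,500.50.
#2 (£500): deductible already satisfied, so traveler's share is 50% × £500 = £250. Cost to traveler: £250. OOP to date £3,750.50.
#3 (£5,313): deductible met; 50% of £5,313 = £2,656.50. OOP would hit £6,407 > £3,800, so the cap limits the traveler to £3,800 − £3,750.50 = £49.50.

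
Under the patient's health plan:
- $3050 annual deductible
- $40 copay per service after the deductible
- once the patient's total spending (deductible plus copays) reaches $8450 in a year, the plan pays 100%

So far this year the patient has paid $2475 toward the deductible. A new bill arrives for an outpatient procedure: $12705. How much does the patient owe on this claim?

$2475 of the $3050 deductible is already met, leaving $575.
After the $575 deductible portion, $12705 − $575 = $12130 is subject to the copay.
Copay on this service: $40.
So the patient owes $575 + $40 = $615 before any cap.
Year-to-date out-of-pocket becomes $2475 + $615 = $3090, still under the $8450 maximum, so no cap applies.

$615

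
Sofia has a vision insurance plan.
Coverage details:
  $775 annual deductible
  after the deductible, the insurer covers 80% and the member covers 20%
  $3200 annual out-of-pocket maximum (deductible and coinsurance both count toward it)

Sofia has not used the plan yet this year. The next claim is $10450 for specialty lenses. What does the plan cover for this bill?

$7740

The full $775 deductible is still open; $775 of this bill applies to it.
After the $775 deductible portion, $10450 − $775 = $9675 is subject to coinsurance.
Coinsurance: $9675 × 20% = $1935.
Member responsibility before any cap: $775 + $1935 = $2710.
Cumulative spending $0 + $2710 = $2710 stays under the $3200 maximum.
Insurer pays the balance: $10450 − $2710 = $7740.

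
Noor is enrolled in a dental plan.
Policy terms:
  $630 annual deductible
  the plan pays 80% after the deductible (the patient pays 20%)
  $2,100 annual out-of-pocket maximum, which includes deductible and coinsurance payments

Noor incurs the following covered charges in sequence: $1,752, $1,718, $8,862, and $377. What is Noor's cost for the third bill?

$902

Claim 1 ($1,752): deductible takes $630, $1,122 remains; 20% of $1,122 = $224.40. Patient pays $854.40; OOP now $854.40.
Claim 2 ($1,718): 20% coinsurance on $1,718 = $343.60. Patient pays $343.60; OOP now $1,198.
Claim 3 ($8,862): deductible met; 20% of $8,862 = $1,772.40. OOP would hit $2,970.40 > $2,100, so the cap limits the patient to $2,100 − $1,198 = $902.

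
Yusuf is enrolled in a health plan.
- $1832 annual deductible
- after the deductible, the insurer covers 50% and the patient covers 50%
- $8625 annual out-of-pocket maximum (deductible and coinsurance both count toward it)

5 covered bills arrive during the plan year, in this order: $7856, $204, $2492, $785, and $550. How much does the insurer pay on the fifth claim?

$275

#1 ($7856): $1832 to deductible, leaving $6024; 50% of $6024 = $3012. Patient pays $4844; OOP now $4844. Insurer: $7856 − $4844 = $3012.
#2 ($204): deductible already satisfied, so patient's share is 50% × $204 = $102. Cost to patient: $102. OOP to date $4946. Plan pays $204 − $102 = $102.
#3 ($2492): 50% coinsurance on $2492 = $1246. Patient owes $1246 (running OOP $6192). Insurer: $2492 − $1246 = $1246.
#4 ($785): deductible met; 50% of $785 = $392.50. Cost to patient: $392.50. OOP to date $6584.50. Plan pays $785 − $392.50 = $392.50.
#5 ($550): 50% coinsurance on $550 = $275. Patient pays $275; OOP now $6859.50. Plan pays $550 − $275 = $275.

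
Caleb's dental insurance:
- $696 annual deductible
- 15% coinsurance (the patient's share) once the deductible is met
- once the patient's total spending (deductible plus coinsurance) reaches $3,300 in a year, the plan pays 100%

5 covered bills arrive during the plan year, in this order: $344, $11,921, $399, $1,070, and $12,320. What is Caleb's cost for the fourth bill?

$160.50

Bill 1, $344: fully absorbed by the deductible. Patient pays $344; OOP now $344.
Bill 2, $11,921: deductible takes $352, $11,569 remains; 15% of $11,569 = $1,735.35. Patient pays $2,087.35; OOP now $2,431.35.
Bill 3, $399: deductible met; 15% of $399 = $59.85. Patient pays $59.85; OOP now $2,491.20.
Bill 4, $1,070: deductible met; 15% of $1,070 = $160.50. Cost to patient: $160.50. OOP to date $2,651.70.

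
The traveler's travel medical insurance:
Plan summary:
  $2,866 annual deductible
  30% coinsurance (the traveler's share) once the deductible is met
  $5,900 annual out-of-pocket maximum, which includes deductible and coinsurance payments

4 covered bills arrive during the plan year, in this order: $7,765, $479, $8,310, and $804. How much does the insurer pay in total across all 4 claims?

$11,458

Claim 1 — $7,765: $2,866 to deductible, leaving $4,899; traveler's 30% is $1,469.70. Cost to traveler: $4,335.70. OOP to date $4,335.70. Plan pays $7,765 − $4,335.70 = $3,429.30.
Claim 2 — $479: 30% coinsurance on $479 = $143.70. Traveler pays $143.70; OOP now $4,479.40. Plan pays $479 − $143.70 = $335.30.
Claim 3 — $8,310: deductible already satisfied, so traveler's share is 30% × $8,310 = $2,493. Adding that to $4,479.40 gives $6,972.40, past the $5,900 cap; traveler pays only $5,900 − $4,479.40 = $1,420.60. Insurer: $8,310 − $1,420.60 = $6,889.40.
Claim 4 — $804: deductible met; 30% of $804 = $241.20. OOP would hit $6,141.20 > $5,900, so the cap limits the traveler to $5,900 − $5,900 = $0. Plan pays $804 − $0 = $804.
Insurer total = bills − traveler's total = $17,358 − $5,900 = $11,458.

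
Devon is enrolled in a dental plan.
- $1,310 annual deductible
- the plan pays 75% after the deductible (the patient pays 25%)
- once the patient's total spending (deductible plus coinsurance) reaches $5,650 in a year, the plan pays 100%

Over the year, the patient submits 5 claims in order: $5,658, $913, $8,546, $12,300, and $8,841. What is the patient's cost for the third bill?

$2,136.50

Claim 1 ($5,658): $1,310 to deductible, leaving $4,348; 25% of $4,348 = $1,087. Cost to patient: $2,397. OOP to date $2,397.
Claim 2 ($913): 25% coinsurance on $913 = $228.25. Cost to patient: $228.25. OOP to date $2,625.25.
Claim 3 ($8,546): deductible already satisfied, so patient's share is 25% × $8,546 = $2,136.50. Patient pays $2,136.50; OOP now $4,761.75.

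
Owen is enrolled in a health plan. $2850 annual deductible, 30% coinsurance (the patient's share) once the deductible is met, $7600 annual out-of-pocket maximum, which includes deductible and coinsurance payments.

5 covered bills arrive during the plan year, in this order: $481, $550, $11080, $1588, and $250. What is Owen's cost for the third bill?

Claim 1 — $481: fully absorbed by the deductible. Patient pays $481; OOP now $481.
Claim 2 — $550: all of it applies to the deductible. Cost to patient: $550. OOP to date $1031.
Claim 3 — $11080: deductible takes $1819, $9261 remains; patient's 30% is $2778.30. Patient pays $4597.30; OOP now $5628.30.

$4597.30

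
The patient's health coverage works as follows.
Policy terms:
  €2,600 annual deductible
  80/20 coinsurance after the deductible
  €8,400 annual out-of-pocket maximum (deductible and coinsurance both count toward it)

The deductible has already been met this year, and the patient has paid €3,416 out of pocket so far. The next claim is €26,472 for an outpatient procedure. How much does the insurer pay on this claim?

The deductible is already satisfied, so the full bill goes to coinsurance.
Coinsurance: €26,472 × 20% = €5,294.40.
Year-to-date out-of-pocket would reach €3,416 + €5,294.40 = €8,710.40, above the €8,400 maximum, so the patient pays only €8,400 − €3,416 = €4,984.
The insurer covers the remainder: €26,472 − €4,984 = €21,488.

€21,488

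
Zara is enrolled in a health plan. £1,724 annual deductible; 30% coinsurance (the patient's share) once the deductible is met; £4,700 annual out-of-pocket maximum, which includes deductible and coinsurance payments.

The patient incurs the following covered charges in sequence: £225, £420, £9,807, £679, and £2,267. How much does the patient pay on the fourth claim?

£203.70

Bill 1, £225: fully absorbed by the deductible. Patient pays £225; OOP now £225.
Bill 2, £420: fully absorbed by the deductible. Patient owes £420 (running OOP £645).
Bill 3, £9,807: £1,079 to deductible, leaving £8,728; patient's 30% is £2,618.40. Patient pays £3,697.40; OOP now £4,342.40.
Bill 4, £679: deductible already satisfied, so patient's share is 30% × £679 = £203.70. Patient owes £203.70 (running OOP £4,546.10).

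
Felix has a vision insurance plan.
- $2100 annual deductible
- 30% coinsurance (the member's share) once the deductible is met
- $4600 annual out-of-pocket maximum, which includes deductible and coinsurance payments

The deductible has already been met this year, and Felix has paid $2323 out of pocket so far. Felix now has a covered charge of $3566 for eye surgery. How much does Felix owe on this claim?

$1069.80

The deductible is already satisfied, so the full bill goes to coinsurance.
Member's 30% share of $3566 is $1069.80.
Total out-of-pocket so far would be $2323 + $1069.80 = $3392.80, below the $4600 cap — no reduction.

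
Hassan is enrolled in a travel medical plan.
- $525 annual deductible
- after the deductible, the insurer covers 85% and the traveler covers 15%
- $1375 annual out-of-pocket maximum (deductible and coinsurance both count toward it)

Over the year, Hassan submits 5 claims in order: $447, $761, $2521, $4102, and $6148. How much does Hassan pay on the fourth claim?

#1 ($447): entire amount goes to the deductible. Cost to traveler: $447. OOP to date $447.
#2 ($761): deductible takes $78, $683 remains; 15% of $683 = $102.45. Cost to traveler: $180.45. OOP to date $627.45.
#3 ($2521): 15% coinsurance on $2521 = $378.15. Cost to traveler: $378.15. OOP to date $1005.60.
#4 ($4102): deductible already satisfied, so traveler's share is 15% × $4102 = $615.30. OOP would hit $1620.90 > $1375, so the cap limits the traveler to $1375 − $1005.60 = $369.40.

$369.40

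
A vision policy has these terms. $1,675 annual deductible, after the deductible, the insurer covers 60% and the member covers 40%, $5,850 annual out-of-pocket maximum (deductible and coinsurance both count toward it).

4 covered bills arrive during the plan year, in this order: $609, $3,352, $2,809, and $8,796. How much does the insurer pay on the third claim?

$1,685.40

#1 ($609): fully absorbed by the deductible. Cost to member: $609. OOP to date $609. Plan pays $609 − $609 = $0.
#2 ($3,352): $1,066 finishes the deductible; $2,286 goes to coinsurance; 40% of $2,286 = $914.40. Cost to member: $1,980.40. OOP to date $2,589.40. Plan pays $3,352 − $1,980.40 = $1,371.60.
#3 ($2,809): 40% coinsurance on $2,809 = $1,123.60. Cost to member: $1,123.60. OOP to date $3,713. Plan pays $2,809 − $1,123.60 = $1,685.40.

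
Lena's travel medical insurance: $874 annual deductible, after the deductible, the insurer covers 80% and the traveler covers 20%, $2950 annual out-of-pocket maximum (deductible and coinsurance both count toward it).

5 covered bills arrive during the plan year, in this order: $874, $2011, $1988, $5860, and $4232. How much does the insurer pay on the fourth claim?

#1 ($874): all of it applies to the deductible. Cost to traveler: $874. OOP to date $874. Insurer: $874 − $874 = $0.
#2 ($2011): 20% coinsurance on $2011 = $402.20. Traveler owes $402.20 (running OOP $1276.20). Plan pays $2011 − $402.20 = $1608.80.
#3 ($1988): deductible met; 20% of $1988 = $397.60. Cost to traveler: $397.60. OOP to date $1673.80. Plan pays $1988 − $397.60 = $1590.40.
#4 ($5860): deductible already satisfied, so traveler's share is 20% × $5860 = $1172. Traveler pays $1172; OOP now $2845.80. Plan pays $5860 − $1172 = $4688.

$4688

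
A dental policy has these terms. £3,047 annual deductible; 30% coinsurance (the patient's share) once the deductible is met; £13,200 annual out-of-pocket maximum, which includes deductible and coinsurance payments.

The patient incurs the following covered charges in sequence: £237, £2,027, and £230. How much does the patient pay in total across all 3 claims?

#1 (£237): entire amount goes to the deductible. Patient pays £237; OOP now £237.
#2 (£2,027): fully absorbed by the deductible. Patient pays £2,027; OOP now £2,264.
#3 (£230): entire amount goes to the deductible. Cost to patient: £230. OOP to date £2,494.
Summing the patient's payments: £237 + £2,027 + £230 = £2,494.

£2,494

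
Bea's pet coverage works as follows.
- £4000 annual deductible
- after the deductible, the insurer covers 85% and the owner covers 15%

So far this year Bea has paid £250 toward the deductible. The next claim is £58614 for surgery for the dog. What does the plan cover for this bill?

£46634.40

Deductible still to meet: £4000 − £250 = £3750.
After the £3750 deductible portion, £58614 − £3750 = £54864 is subject to coinsurance.
Owner's 15% share of £54864 is £8229.60.
So the owner owes £3750 + £8229.60 = £11979.60.
The insurer covers the remainder: £58614 − £11979.60 = £46634.40.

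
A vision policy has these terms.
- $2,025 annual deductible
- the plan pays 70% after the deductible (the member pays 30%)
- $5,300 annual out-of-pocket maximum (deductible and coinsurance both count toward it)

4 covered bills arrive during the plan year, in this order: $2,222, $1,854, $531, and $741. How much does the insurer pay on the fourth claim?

$518.70

#1 ($2,222): deductible takes $2,025, $197 remains; member's 30% is $59.10. Member pays $2,084.10; OOP now $2,084.10. Plan pays $2,222 − $2,084.10 = $137.90.
#2 ($1,854): deductible met; 30% of $1,854 = $556.20. Member pays $556.20; OOP now $2,640.30. Plan pays $1,854 − $556.20 = $1,297.80.
#3 ($531): deductible already satisfied, so member's share is 30% × $531 = $159.30. Member owes $159.30 (running OOP $2,799.60). Insurer: $531 − $159.30 = $371.70.
#4 ($741): deductible met; 30% of $741 = $222.30. Member pays $222.30; OOP now $3,021.90. Plan pays $741 − $222.30 = $518.70.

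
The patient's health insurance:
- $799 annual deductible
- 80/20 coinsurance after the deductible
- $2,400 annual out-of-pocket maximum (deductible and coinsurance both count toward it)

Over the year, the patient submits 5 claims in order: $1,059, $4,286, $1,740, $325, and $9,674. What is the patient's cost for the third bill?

Claim 1 ($1,059): deductible takes $799, $260 remains; 20% of $260 = $52. Patient owes $851 (running OOP $851).
Claim 2 ($4,286): deductible met; 20% of $4,286 = $857.20. Cost to patient: $857.20. OOP to date $1,708.20.
Claim 3 ($1,740): deductible already satisfied, so patient's share is 20% × $1,740 = $348. Patient pays $348; OOP now $2,056.20.

$348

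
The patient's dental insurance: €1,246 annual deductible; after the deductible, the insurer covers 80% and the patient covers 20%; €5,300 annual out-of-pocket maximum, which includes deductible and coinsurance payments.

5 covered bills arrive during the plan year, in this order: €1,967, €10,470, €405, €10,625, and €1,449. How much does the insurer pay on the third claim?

Claim 1 (€1,967): €1,246 to deductible, leaving €721; patient's 20% is €144.20. Patient owes €1,390.20 (running OOP €1,390.20). Insurer: €1,967 − €1,390.20 = €576.80.
Claim 2 (€10,470): deductible already satisfied, so patient's share is 20% × €10,470 = €2,094. Cost to patient: €2,094. OOP to date €3,484.20. Plan pays €10,470 − €2,094 = €8,376.
Claim 3 (€405): deductible met; 20% of €405 = €81. Cost to patient: €81. OOP to date €3,565.20. Plan pays €405 − €81 = €324.

€324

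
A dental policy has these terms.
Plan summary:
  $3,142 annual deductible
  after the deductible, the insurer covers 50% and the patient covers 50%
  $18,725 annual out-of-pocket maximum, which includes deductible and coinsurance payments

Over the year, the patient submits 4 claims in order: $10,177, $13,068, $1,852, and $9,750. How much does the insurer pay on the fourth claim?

Claim 1 ($10,177): deductible takes $3,142, $7,035 remains; coinsurance $7,035 × 50% = $3,517.50. Cost to patient: $6,659.50. OOP to date $6,659.50. Plan pays $10,177 − $6,659.50 = $3,517.50.
Claim 2 ($13,068): deductible met; 50% of $13,068 = $6,534. Patient pays $6,534; OOP now $13,193.50. Plan pays $13,068 − $6,534 = $6,534.
Claim 3 ($1,852): deductible met; 50% of $1,852 = $926. Cost to patient: $926. OOP to date $14,119.50. Plan pays $1,852 − $926 = $926.
Claim 4 ($9,750): deductible already satisfied, so patient's share is 50% × $9,750 = $4,875. That would push OOP to $18,994.50, over the $18,725 cap, so patient pays $18,725 − $14,119.50 = $4,605.50. Plan pays $9,750 − $4,605.50 = $5,144.50.

$5,144.50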